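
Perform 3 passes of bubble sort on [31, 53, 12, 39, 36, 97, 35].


Initial: [31, 53, 12, 39, 36, 97, 35]
Pass 1: [31, 12, 39, 36, 53, 35, 97] (4 swaps)
Pass 2: [12, 31, 36, 39, 35, 53, 97] (3 swaps)
Pass 3: [12, 31, 36, 35, 39, 53, 97] (1 swaps)

After 3 passes: [12, 31, 36, 35, 39, 53, 97]


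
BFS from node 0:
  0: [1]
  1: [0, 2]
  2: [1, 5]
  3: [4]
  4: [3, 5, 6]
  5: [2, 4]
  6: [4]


Visit 0, enqueue [1]
Visit 1, enqueue [2]
Visit 2, enqueue [5]
Visit 5, enqueue [4]
Visit 4, enqueue [3, 6]
Visit 3, enqueue []
Visit 6, enqueue []

BFS order: [0, 1, 2, 5, 4, 3, 6]


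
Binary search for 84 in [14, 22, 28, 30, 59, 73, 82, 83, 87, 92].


Step 1: lo=0, hi=9, mid=4, val=59
Step 2: lo=5, hi=9, mid=7, val=83
Step 3: lo=8, hi=9, mid=8, val=87

Not found


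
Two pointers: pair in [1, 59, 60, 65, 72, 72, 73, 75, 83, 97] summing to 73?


lo=0(1)+hi=9(97)=98
lo=0(1)+hi=8(83)=84
lo=0(1)+hi=7(75)=76
lo=0(1)+hi=6(73)=74
lo=0(1)+hi=5(72)=73

Yes: 1+72=73


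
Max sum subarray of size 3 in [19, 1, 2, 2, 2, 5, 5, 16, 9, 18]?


[0:3]: 22
[1:4]: 5
[2:5]: 6
[3:6]: 9
[4:7]: 12
[5:8]: 26
[6:9]: 30
[7:10]: 43

Max: 43 at [7:10]


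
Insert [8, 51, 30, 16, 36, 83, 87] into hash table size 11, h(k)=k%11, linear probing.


Insert 8: h=8 -> slot 8
Insert 51: h=7 -> slot 7
Insert 30: h=8, 1 probes -> slot 9
Insert 16: h=5 -> slot 5
Insert 36: h=3 -> slot 3
Insert 83: h=6 -> slot 6
Insert 87: h=10 -> slot 10

Table: [None, None, None, 36, None, 16, 83, 51, 8, 30, 87]


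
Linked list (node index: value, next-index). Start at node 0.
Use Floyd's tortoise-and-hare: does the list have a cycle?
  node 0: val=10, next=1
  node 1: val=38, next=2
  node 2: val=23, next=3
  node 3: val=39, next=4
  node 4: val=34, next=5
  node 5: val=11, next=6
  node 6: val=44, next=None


Floyd's tortoise (slow, +1) and hare (fast, +2):
  init: slow=0, fast=0
  step 1: slow=1, fast=2
  step 2: slow=2, fast=4
  step 3: slow=3, fast=6
  step 4: fast -> None, no cycle

Cycle: no


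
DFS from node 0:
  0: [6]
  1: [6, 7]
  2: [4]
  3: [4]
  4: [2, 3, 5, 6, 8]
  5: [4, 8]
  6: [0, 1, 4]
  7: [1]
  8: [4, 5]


Visit 0, push [6]
Visit 6, push [4, 1]
Visit 1, push [7]
Visit 7, push []
Visit 4, push [8, 5, 3, 2]
Visit 2, push []
Visit 3, push []
Visit 5, push [8]
Visit 8, push []

DFS order: [0, 6, 1, 7, 4, 2, 3, 5, 8]


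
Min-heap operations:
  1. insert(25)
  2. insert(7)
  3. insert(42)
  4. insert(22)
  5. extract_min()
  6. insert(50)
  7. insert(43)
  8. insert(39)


insert(25) -> [25]
insert(7) -> [7, 25]
insert(42) -> [7, 25, 42]
insert(22) -> [7, 22, 42, 25]
extract_min()->7, [22, 25, 42]
insert(50) -> [22, 25, 42, 50]
insert(43) -> [22, 25, 42, 50, 43]
insert(39) -> [22, 25, 39, 50, 43, 42]

Final heap: [22, 25, 39, 50, 43, 42]


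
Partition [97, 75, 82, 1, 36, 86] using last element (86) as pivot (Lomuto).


Pivot: 86
  75 <= 86: swap -> [75, 97, 82, 1, 36, 86]
  82 <= 86: swap -> [75, 82, 97, 1, 36, 86]
  1 <= 86: swap -> [75, 82, 1, 97, 36, 86]
  36 <= 86: swap -> [75, 82, 1, 36, 97, 86]
Place pivot at 4: [75, 82, 1, 36, 86, 97]

Partitioned: [75, 82, 1, 36, 86, 97]


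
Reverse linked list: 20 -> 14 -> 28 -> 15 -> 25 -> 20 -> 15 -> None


Step 1: curr=20, set curr.next=prev(None) | reversed so far: 20
Step 2: curr=14, set curr.next=prev(20) | reversed so far: 14 -> 20
Step 3: curr=28, set curr.next=prev(14) | reversed so far: 28 -> 14 -> 20
Step 4: curr=15, set curr.next=prev(28) | reversed so far: 15 -> 28 -> 14 -> 20
Step 5: curr=25, set curr.next=prev(15) | reversed so far: 25 -> 15 -> 28 -> 14 -> 20
Step 6: curr=20, set curr.next=prev(25) | reversed so far: 20 -> 25 -> 15 -> 28 -> 14 -> 20
Step 7: curr=15, set curr.next=prev(20) | reversed so far: 15 -> 20 -> 25 -> 15 -> 28 -> 14 -> 20

15 -> 20 -> 25 -> 15 -> 28 -> 14 -> 20 -> None


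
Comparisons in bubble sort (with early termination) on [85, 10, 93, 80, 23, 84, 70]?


Algorithm: bubble sort (with early termination)
Input: [85, 10, 93, 80, 23, 84, 70]
Sorted: [10, 23, 70, 80, 84, 85, 93]

20


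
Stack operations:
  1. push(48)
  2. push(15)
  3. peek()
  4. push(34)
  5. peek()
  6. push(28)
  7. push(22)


push(48) -> [48]
push(15) -> [48, 15]
peek()->15
push(34) -> [48, 15, 34]
peek()->34
push(28) -> [48, 15, 34, 28]
push(22) -> [48, 15, 34, 28, 22]

Final stack: [48, 15, 34, 28, 22]


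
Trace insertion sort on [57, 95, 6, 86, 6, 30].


Initial: [57, 95, 6, 86, 6, 30]
Insert 95: [57, 95, 6, 86, 6, 30]
Insert 6: [6, 57, 95, 86, 6, 30]
Insert 86: [6, 57, 86, 95, 6, 30]
Insert 6: [6, 6, 57, 86, 95, 30]
Insert 30: [6, 6, 30, 57, 86, 95]

Sorted: [6, 6, 30, 57, 86, 95]


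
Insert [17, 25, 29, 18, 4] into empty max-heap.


Insert 17: [17]
Insert 25: [25, 17]
Insert 29: [29, 17, 25]
Insert 18: [29, 18, 25, 17]
Insert 4: [29, 18, 25, 17, 4]

Final heap: [29, 18, 25, 17, 4]


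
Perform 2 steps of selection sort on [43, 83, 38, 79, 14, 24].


Initial: [43, 83, 38, 79, 14, 24]
Step 1: min=14 at 4
  Swap: [14, 83, 38, 79, 43, 24]
Step 2: min=24 at 5
  Swap: [14, 24, 38, 79, 43, 83]

After 2 steps: [14, 24, 38, 79, 43, 83]


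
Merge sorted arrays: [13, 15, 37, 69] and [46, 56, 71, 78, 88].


Take 13 from A
Take 15 from A
Take 37 from A
Take 46 from B
Take 56 from B
Take 69 from A

Merged: [13, 15, 37, 46, 56, 69, 71, 78, 88]


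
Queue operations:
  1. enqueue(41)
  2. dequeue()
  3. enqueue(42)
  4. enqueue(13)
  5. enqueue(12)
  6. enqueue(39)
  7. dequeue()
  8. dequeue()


enqueue(41) -> [41]
dequeue()->41, []
enqueue(42) -> [42]
enqueue(13) -> [42, 13]
enqueue(12) -> [42, 13, 12]
enqueue(39) -> [42, 13, 12, 39]
dequeue()->42, [13, 12, 39]
dequeue()->13, [12, 39]

Final queue: [12, 39]


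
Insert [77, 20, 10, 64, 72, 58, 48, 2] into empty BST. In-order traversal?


Insert 77: root
Insert 20: L from 77
Insert 10: L from 77 -> L from 20
Insert 64: L from 77 -> R from 20
Insert 72: L from 77 -> R from 20 -> R from 64
Insert 58: L from 77 -> R from 20 -> L from 64
Insert 48: L from 77 -> R from 20 -> L from 64 -> L from 58
Insert 2: L from 77 -> L from 20 -> L from 10

In-order: [2, 10, 20, 48, 58, 64, 72, 77]


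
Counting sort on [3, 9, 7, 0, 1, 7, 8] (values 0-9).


Input: [3, 9, 7, 0, 1, 7, 8]
Counts: [1, 1, 0, 1, 0, 0, 0, 2, 1, 1]

Sorted: [0, 1, 3, 7, 7, 8, 9]


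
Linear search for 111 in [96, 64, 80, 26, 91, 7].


i=0: 96!=111
i=1: 64!=111
i=2: 80!=111
i=3: 26!=111
i=4: 91!=111
i=5: 7!=111

Not found, 6 comps


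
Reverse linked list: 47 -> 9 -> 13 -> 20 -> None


Step 1: curr=47, set curr.next=prev(None) | reversed so far: 47
Step 2: curr=9, set curr.next=prev(47) | reversed so far: 9 -> 47
Step 3: curr=13, set curr.next=prev(9) | reversed so far: 13 -> 9 -> 47
Step 4: curr=20, set curr.next=prev(13) | reversed so far: 20 -> 13 -> 9 -> 47

20 -> 13 -> 9 -> 47 -> None


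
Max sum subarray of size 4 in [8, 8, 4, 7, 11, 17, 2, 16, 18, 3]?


[0:4]: 27
[1:5]: 30
[2:6]: 39
[3:7]: 37
[4:8]: 46
[5:9]: 53
[6:10]: 39

Max: 53 at [5:9]


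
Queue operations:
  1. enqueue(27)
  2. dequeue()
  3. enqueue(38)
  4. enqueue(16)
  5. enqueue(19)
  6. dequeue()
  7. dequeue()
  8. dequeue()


enqueue(27) -> [27]
dequeue()->27, []
enqueue(38) -> [38]
enqueue(16) -> [38, 16]
enqueue(19) -> [38, 16, 19]
dequeue()->38, [16, 19]
dequeue()->16, [19]
dequeue()->19, []

Final queue: []


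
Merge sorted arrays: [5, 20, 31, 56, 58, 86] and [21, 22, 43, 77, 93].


Take 5 from A
Take 20 from A
Take 21 from B
Take 22 from B
Take 31 from A
Take 43 from B
Take 56 from A
Take 58 from A
Take 77 from B
Take 86 from A

Merged: [5, 20, 21, 22, 31, 43, 56, 58, 77, 86, 93]


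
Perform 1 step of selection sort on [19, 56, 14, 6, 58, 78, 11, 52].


Initial: [19, 56, 14, 6, 58, 78, 11, 52]
Step 1: min=6 at 3
  Swap: [6, 56, 14, 19, 58, 78, 11, 52]

After 1 step: [6, 56, 14, 19, 58, 78, 11, 52]


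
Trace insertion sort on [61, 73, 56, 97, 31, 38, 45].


Initial: [61, 73, 56, 97, 31, 38, 45]
Insert 73: [61, 73, 56, 97, 31, 38, 45]
Insert 56: [56, 61, 73, 97, 31, 38, 45]
Insert 97: [56, 61, 73, 97, 31, 38, 45]
Insert 31: [31, 56, 61, 73, 97, 38, 45]
Insert 38: [31, 38, 56, 61, 73, 97, 45]
Insert 45: [31, 38, 45, 56, 61, 73, 97]

Sorted: [31, 38, 45, 56, 61, 73, 97]


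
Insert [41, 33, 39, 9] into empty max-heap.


Insert 41: [41]
Insert 33: [41, 33]
Insert 39: [41, 33, 39]
Insert 9: [41, 33, 39, 9]

Final heap: [41, 33, 39, 9]


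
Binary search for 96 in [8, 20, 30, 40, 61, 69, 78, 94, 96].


Step 1: lo=0, hi=8, mid=4, val=61
Step 2: lo=5, hi=8, mid=6, val=78
Step 3: lo=7, hi=8, mid=7, val=94
Step 4: lo=8, hi=8, mid=8, val=96

Found at index 8


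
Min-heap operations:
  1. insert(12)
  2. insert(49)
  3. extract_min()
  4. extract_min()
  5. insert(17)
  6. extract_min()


insert(12) -> [12]
insert(49) -> [12, 49]
extract_min()->12, [49]
extract_min()->49, []
insert(17) -> [17]
extract_min()->17, []

Final heap: []


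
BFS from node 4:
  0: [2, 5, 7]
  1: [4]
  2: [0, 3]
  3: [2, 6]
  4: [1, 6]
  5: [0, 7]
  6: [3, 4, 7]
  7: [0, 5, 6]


Visit 4, enqueue [1, 6]
Visit 1, enqueue []
Visit 6, enqueue [3, 7]
Visit 3, enqueue [2]
Visit 7, enqueue [0, 5]
Visit 2, enqueue []
Visit 0, enqueue []
Visit 5, enqueue []

BFS order: [4, 1, 6, 3, 7, 2, 0, 5]


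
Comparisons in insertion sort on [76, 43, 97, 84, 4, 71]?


Algorithm: insertion sort
Input: [76, 43, 97, 84, 4, 71]
Sorted: [4, 43, 71, 76, 84, 97]

12


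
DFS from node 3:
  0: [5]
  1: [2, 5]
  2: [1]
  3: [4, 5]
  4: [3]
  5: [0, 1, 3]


Visit 3, push [5, 4]
Visit 4, push []
Visit 5, push [1, 0]
Visit 0, push []
Visit 1, push [2]
Visit 2, push []

DFS order: [3, 4, 5, 0, 1, 2]


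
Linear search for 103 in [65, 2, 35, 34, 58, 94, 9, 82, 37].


i=0: 65!=103
i=1: 2!=103
i=2: 35!=103
i=3: 34!=103
i=4: 58!=103
i=5: 94!=103
i=6: 9!=103
i=7: 82!=103
i=8: 37!=103

Not found, 9 comps


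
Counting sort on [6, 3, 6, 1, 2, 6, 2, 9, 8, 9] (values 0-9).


Input: [6, 3, 6, 1, 2, 6, 2, 9, 8, 9]
Counts: [0, 1, 2, 1, 0, 0, 3, 0, 1, 2]

Sorted: [1, 2, 2, 3, 6, 6, 6, 8, 9, 9]


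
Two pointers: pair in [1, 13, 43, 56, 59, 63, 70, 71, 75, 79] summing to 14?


lo=0(1)+hi=9(79)=80
lo=0(1)+hi=8(75)=76
lo=0(1)+hi=7(71)=72
lo=0(1)+hi=6(70)=71
lo=0(1)+hi=5(63)=64
lo=0(1)+hi=4(59)=60
lo=0(1)+hi=3(56)=57
lo=0(1)+hi=2(43)=44
lo=0(1)+hi=1(13)=14

Yes: 1+13=14


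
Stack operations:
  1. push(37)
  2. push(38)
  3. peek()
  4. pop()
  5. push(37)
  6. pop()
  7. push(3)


push(37) -> [37]
push(38) -> [37, 38]
peek()->38
pop()->38, [37]
push(37) -> [37, 37]
pop()->37, [37]
push(3) -> [37, 3]

Final stack: [37, 3]


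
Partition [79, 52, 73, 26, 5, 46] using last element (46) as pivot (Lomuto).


Pivot: 46
  26 <= 46: swap -> [26, 52, 73, 79, 5, 46]
  5 <= 46: swap -> [26, 5, 73, 79, 52, 46]
Place pivot at 2: [26, 5, 46, 79, 52, 73]

Partitioned: [26, 5, 46, 79, 52, 73]


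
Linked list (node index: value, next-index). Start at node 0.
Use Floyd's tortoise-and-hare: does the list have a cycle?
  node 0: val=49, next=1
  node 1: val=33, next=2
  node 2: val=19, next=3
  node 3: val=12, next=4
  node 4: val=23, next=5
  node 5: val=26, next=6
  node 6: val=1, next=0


Floyd's tortoise (slow, +1) and hare (fast, +2):
  init: slow=0, fast=0
  step 1: slow=1, fast=2
  step 2: slow=2, fast=4
  step 3: slow=3, fast=6
  step 4: slow=4, fast=1
  step 5: slow=5, fast=3
  step 6: slow=6, fast=5
  step 7: slow=0, fast=0
  slow == fast at node 0: cycle detected

Cycle: yes


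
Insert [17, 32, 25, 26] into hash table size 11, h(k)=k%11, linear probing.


Insert 17: h=6 -> slot 6
Insert 32: h=10 -> slot 10
Insert 25: h=3 -> slot 3
Insert 26: h=4 -> slot 4

Table: [None, None, None, 25, 26, None, 17, None, None, None, 32]


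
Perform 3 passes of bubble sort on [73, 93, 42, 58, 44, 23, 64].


Initial: [73, 93, 42, 58, 44, 23, 64]
Pass 1: [73, 42, 58, 44, 23, 64, 93] (5 swaps)
Pass 2: [42, 58, 44, 23, 64, 73, 93] (5 swaps)
Pass 3: [42, 44, 23, 58, 64, 73, 93] (2 swaps)

After 3 passes: [42, 44, 23, 58, 64, 73, 93]


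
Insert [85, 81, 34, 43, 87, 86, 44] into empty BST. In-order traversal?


Insert 85: root
Insert 81: L from 85
Insert 34: L from 85 -> L from 81
Insert 43: L from 85 -> L from 81 -> R from 34
Insert 87: R from 85
Insert 86: R from 85 -> L from 87
Insert 44: L from 85 -> L from 81 -> R from 34 -> R from 43

In-order: [34, 43, 44, 81, 85, 86, 87]


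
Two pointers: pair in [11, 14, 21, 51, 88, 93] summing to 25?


lo=0(11)+hi=5(93)=104
lo=0(11)+hi=4(88)=99
lo=0(11)+hi=3(51)=62
lo=0(11)+hi=2(21)=32
lo=0(11)+hi=1(14)=25

Yes: 11+14=25


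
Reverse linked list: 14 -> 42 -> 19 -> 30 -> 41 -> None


Step 1: curr=14, set curr.next=prev(None) | reversed so far: 14
Step 2: curr=42, set curr.next=prev(14) | reversed so far: 42 -> 14
Step 3: curr=19, set curr.next=prev(42) | reversed so far: 19 -> 42 -> 14
Step 4: curr=30, set curr.next=prev(19) | reversed so far: 30 -> 19 -> 42 -> 14
Step 5: curr=41, set curr.next=prev(30) | reversed so far: 41 -> 30 -> 19 -> 42 -> 14

41 -> 30 -> 19 -> 42 -> 14 -> None


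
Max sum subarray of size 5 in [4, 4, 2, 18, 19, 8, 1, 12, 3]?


[0:5]: 47
[1:6]: 51
[2:7]: 48
[3:8]: 58
[4:9]: 43

Max: 58 at [3:8]


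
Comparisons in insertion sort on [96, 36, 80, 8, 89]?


Algorithm: insertion sort
Input: [96, 36, 80, 8, 89]
Sorted: [8, 36, 80, 89, 96]

8


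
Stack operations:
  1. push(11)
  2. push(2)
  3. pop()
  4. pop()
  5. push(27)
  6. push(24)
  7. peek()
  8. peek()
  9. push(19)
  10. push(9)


push(11) -> [11]
push(2) -> [11, 2]
pop()->2, [11]
pop()->11, []
push(27) -> [27]
push(24) -> [27, 24]
peek()->24
peek()->24
push(19) -> [27, 24, 19]
push(9) -> [27, 24, 19, 9]

Final stack: [27, 24, 19, 9]


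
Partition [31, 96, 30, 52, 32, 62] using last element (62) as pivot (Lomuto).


Pivot: 62
  31 <= 62: advance i (no swap)
  30 <= 62: swap -> [31, 30, 96, 52, 32, 62]
  52 <= 62: swap -> [31, 30, 52, 96, 32, 62]
  32 <= 62: swap -> [31, 30, 52, 32, 96, 62]
Place pivot at 4: [31, 30, 52, 32, 62, 96]

Partitioned: [31, 30, 52, 32, 62, 96]


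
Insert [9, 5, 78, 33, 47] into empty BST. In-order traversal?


Insert 9: root
Insert 5: L from 9
Insert 78: R from 9
Insert 33: R from 9 -> L from 78
Insert 47: R from 9 -> L from 78 -> R from 33

In-order: [5, 9, 33, 47, 78]


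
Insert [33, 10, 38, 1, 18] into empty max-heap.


Insert 33: [33]
Insert 10: [33, 10]
Insert 38: [38, 10, 33]
Insert 1: [38, 10, 33, 1]
Insert 18: [38, 18, 33, 1, 10]

Final heap: [38, 18, 33, 1, 10]


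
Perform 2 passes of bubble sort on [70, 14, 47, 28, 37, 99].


Initial: [70, 14, 47, 28, 37, 99]
Pass 1: [14, 47, 28, 37, 70, 99] (4 swaps)
Pass 2: [14, 28, 37, 47, 70, 99] (2 swaps)

After 2 passes: [14, 28, 37, 47, 70, 99]


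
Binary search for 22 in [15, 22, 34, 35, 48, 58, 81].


Step 1: lo=0, hi=6, mid=3, val=35
Step 2: lo=0, hi=2, mid=1, val=22

Found at index 1


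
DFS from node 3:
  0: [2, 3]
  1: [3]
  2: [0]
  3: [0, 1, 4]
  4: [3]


Visit 3, push [4, 1, 0]
Visit 0, push [2]
Visit 2, push []
Visit 1, push []
Visit 4, push []

DFS order: [3, 0, 2, 1, 4]


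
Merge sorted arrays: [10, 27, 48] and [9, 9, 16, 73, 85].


Take 9 from B
Take 9 from B
Take 10 from A
Take 16 from B
Take 27 from A
Take 48 from A

Merged: [9, 9, 10, 16, 27, 48, 73, 85]


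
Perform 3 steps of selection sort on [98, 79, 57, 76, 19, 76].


Initial: [98, 79, 57, 76, 19, 76]
Step 1: min=19 at 4
  Swap: [19, 79, 57, 76, 98, 76]
Step 2: min=57 at 2
  Swap: [19, 57, 79, 76, 98, 76]
Step 3: min=76 at 3
  Swap: [19, 57, 76, 79, 98, 76]

After 3 steps: [19, 57, 76, 79, 98, 76]


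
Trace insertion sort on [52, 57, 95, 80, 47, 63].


Initial: [52, 57, 95, 80, 47, 63]
Insert 57: [52, 57, 95, 80, 47, 63]
Insert 95: [52, 57, 95, 80, 47, 63]
Insert 80: [52, 57, 80, 95, 47, 63]
Insert 47: [47, 52, 57, 80, 95, 63]
Insert 63: [47, 52, 57, 63, 80, 95]

Sorted: [47, 52, 57, 63, 80, 95]


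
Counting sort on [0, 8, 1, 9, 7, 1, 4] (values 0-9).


Input: [0, 8, 1, 9, 7, 1, 4]
Counts: [1, 2, 0, 0, 1, 0, 0, 1, 1, 1]

Sorted: [0, 1, 1, 4, 7, 8, 9]


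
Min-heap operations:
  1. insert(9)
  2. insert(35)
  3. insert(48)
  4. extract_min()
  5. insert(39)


insert(9) -> [9]
insert(35) -> [9, 35]
insert(48) -> [9, 35, 48]
extract_min()->9, [35, 48]
insert(39) -> [35, 48, 39]

Final heap: [35, 48, 39]


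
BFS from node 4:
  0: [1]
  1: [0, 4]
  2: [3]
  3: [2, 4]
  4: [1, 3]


Visit 4, enqueue [1, 3]
Visit 1, enqueue [0]
Visit 3, enqueue [2]
Visit 0, enqueue []
Visit 2, enqueue []

BFS order: [4, 1, 3, 0, 2]


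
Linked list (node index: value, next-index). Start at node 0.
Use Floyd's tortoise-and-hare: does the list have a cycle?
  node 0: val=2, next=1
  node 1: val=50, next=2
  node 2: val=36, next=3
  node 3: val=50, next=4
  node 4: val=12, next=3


Floyd's tortoise (slow, +1) and hare (fast, +2):
  init: slow=0, fast=0
  step 1: slow=1, fast=2
  step 2: slow=2, fast=4
  step 3: slow=3, fast=4
  step 4: slow=4, fast=4
  slow == fast at node 4: cycle detected

Cycle: yes


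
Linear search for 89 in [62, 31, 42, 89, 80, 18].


i=0: 62!=89
i=1: 31!=89
i=2: 42!=89
i=3: 89==89 found!

Found at 3, 4 comps


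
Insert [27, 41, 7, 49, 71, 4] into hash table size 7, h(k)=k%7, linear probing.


Insert 27: h=6 -> slot 6
Insert 41: h=6, 1 probes -> slot 0
Insert 7: h=0, 1 probes -> slot 1
Insert 49: h=0, 2 probes -> slot 2
Insert 71: h=1, 2 probes -> slot 3
Insert 4: h=4 -> slot 4

Table: [41, 7, 49, 71, 4, None, 27]


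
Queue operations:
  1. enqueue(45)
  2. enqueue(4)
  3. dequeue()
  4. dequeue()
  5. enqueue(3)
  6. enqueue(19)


enqueue(45) -> [45]
enqueue(4) -> [45, 4]
dequeue()->45, [4]
dequeue()->4, []
enqueue(3) -> [3]
enqueue(19) -> [3, 19]

Final queue: [3, 19]


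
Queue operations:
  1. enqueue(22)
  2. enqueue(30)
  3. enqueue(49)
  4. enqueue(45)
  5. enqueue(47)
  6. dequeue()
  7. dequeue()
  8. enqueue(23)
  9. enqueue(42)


enqueue(22) -> [22]
enqueue(30) -> [22, 30]
enqueue(49) -> [22, 30, 49]
enqueue(45) -> [22, 30, 49, 45]
enqueue(47) -> [22, 30, 49, 45, 47]
dequeue()->22, [30, 49, 45, 47]
dequeue()->30, [49, 45, 47]
enqueue(23) -> [49, 45, 47, 23]
enqueue(42) -> [49, 45, 47, 23, 42]

Final queue: [49, 45, 47, 23, 42]


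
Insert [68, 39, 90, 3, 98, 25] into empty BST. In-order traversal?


Insert 68: root
Insert 39: L from 68
Insert 90: R from 68
Insert 3: L from 68 -> L from 39
Insert 98: R from 68 -> R from 90
Insert 25: L from 68 -> L from 39 -> R from 3

In-order: [3, 25, 39, 68, 90, 98]


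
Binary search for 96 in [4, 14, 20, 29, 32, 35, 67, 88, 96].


Step 1: lo=0, hi=8, mid=4, val=32
Step 2: lo=5, hi=8, mid=6, val=67
Step 3: lo=7, hi=8, mid=7, val=88
Step 4: lo=8, hi=8, mid=8, val=96

Found at index 8


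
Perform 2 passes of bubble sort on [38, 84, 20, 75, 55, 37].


Initial: [38, 84, 20, 75, 55, 37]
Pass 1: [38, 20, 75, 55, 37, 84] (4 swaps)
Pass 2: [20, 38, 55, 37, 75, 84] (3 swaps)

After 2 passes: [20, 38, 55, 37, 75, 84]


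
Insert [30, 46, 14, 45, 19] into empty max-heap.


Insert 30: [30]
Insert 46: [46, 30]
Insert 14: [46, 30, 14]
Insert 45: [46, 45, 14, 30]
Insert 19: [46, 45, 14, 30, 19]

Final heap: [46, 45, 14, 30, 19]


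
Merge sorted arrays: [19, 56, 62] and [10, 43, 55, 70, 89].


Take 10 from B
Take 19 from A
Take 43 from B
Take 55 from B
Take 56 from A
Take 62 from A

Merged: [10, 19, 43, 55, 56, 62, 70, 89]


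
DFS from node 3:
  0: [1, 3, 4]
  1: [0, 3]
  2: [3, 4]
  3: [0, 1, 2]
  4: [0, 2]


Visit 3, push [2, 1, 0]
Visit 0, push [4, 1]
Visit 1, push []
Visit 4, push [2]
Visit 2, push []

DFS order: [3, 0, 1, 4, 2]


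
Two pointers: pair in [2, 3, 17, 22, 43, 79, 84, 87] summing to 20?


lo=0(2)+hi=7(87)=89
lo=0(2)+hi=6(84)=86
lo=0(2)+hi=5(79)=81
lo=0(2)+hi=4(43)=45
lo=0(2)+hi=3(22)=24
lo=0(2)+hi=2(17)=19
lo=1(3)+hi=2(17)=20

Yes: 3+17=20


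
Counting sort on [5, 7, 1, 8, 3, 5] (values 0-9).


Input: [5, 7, 1, 8, 3, 5]
Counts: [0, 1, 0, 1, 0, 2, 0, 1, 1, 0]

Sorted: [1, 3, 5, 5, 7, 8]


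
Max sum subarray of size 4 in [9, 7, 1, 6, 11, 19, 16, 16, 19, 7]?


[0:4]: 23
[1:5]: 25
[2:6]: 37
[3:7]: 52
[4:8]: 62
[5:9]: 70
[6:10]: 58

Max: 70 at [5:9]


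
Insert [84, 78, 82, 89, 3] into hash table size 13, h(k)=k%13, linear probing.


Insert 84: h=6 -> slot 6
Insert 78: h=0 -> slot 0
Insert 82: h=4 -> slot 4
Insert 89: h=11 -> slot 11
Insert 3: h=3 -> slot 3

Table: [78, None, None, 3, 82, None, 84, None, None, None, None, 89, None]


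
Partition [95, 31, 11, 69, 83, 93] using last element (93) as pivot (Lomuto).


Pivot: 93
  31 <= 93: swap -> [31, 95, 11, 69, 83, 93]
  11 <= 93: swap -> [31, 11, 95, 69, 83, 93]
  69 <= 93: swap -> [31, 11, 69, 95, 83, 93]
  83 <= 93: swap -> [31, 11, 69, 83, 95, 93]
Place pivot at 4: [31, 11, 69, 83, 93, 95]

Partitioned: [31, 11, 69, 83, 93, 95]


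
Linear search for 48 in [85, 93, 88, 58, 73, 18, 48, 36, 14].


i=0: 85!=48
i=1: 93!=48
i=2: 88!=48
i=3: 58!=48
i=4: 73!=48
i=5: 18!=48
i=6: 48==48 found!

Found at 6, 7 comps


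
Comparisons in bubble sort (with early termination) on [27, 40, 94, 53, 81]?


Algorithm: bubble sort (with early termination)
Input: [27, 40, 94, 53, 81]
Sorted: [27, 40, 53, 81, 94]

7


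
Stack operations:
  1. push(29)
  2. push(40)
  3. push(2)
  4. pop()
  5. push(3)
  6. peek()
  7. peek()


push(29) -> [29]
push(40) -> [29, 40]
push(2) -> [29, 40, 2]
pop()->2, [29, 40]
push(3) -> [29, 40, 3]
peek()->3
peek()->3

Final stack: [29, 40, 3]


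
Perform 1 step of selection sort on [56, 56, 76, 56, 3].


Initial: [56, 56, 76, 56, 3]
Step 1: min=3 at 4
  Swap: [3, 56, 76, 56, 56]

After 1 step: [3, 56, 76, 56, 56]


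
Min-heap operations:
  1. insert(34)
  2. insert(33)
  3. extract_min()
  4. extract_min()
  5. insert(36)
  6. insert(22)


insert(34) -> [34]
insert(33) -> [33, 34]
extract_min()->33, [34]
extract_min()->34, []
insert(36) -> [36]
insert(22) -> [22, 36]

Final heap: [22, 36]


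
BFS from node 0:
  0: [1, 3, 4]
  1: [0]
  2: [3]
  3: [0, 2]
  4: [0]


Visit 0, enqueue [1, 3, 4]
Visit 1, enqueue []
Visit 3, enqueue [2]
Visit 4, enqueue []
Visit 2, enqueue []

BFS order: [0, 1, 3, 4, 2]


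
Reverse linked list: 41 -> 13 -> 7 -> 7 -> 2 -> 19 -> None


Step 1: curr=41, set curr.next=prev(None) | reversed so far: 41
Step 2: curr=13, set curr.next=prev(41) | reversed so far: 13 -> 41
Step 3: curr=7, set curr.next=prev(13) | reversed so far: 7 -> 13 -> 41
Step 4: curr=7, set curr.next=prev(7) | reversed so far: 7 -> 7 -> 13 -> 41
Step 5: curr=2, set curr.next=prev(7) | reversed so far: 2 -> 7 -> 7 -> 13 -> 41
Step 6: curr=19, set curr.next=prev(2) | reversed so far: 19 -> 2 -> 7 -> 7 -> 13 -> 41

19 -> 2 -> 7 -> 7 -> 13 -> 41 -> None


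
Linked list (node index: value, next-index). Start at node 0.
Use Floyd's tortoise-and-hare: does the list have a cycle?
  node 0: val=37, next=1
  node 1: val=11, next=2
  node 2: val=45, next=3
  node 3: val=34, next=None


Floyd's tortoise (slow, +1) and hare (fast, +2):
  init: slow=0, fast=0
  step 1: slow=1, fast=2
  step 2: fast 2->3->None, no cycle

Cycle: no


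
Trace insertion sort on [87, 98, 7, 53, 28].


Initial: [87, 98, 7, 53, 28]
Insert 98: [87, 98, 7, 53, 28]
Insert 7: [7, 87, 98, 53, 28]
Insert 53: [7, 53, 87, 98, 28]
Insert 28: [7, 28, 53, 87, 98]

Sorted: [7, 28, 53, 87, 98]


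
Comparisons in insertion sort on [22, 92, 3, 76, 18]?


Algorithm: insertion sort
Input: [22, 92, 3, 76, 18]
Sorted: [3, 18, 22, 76, 92]

9


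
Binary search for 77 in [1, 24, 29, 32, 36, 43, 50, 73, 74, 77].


Step 1: lo=0, hi=9, mid=4, val=36
Step 2: lo=5, hi=9, mid=7, val=73
Step 3: lo=8, hi=9, mid=8, val=74
Step 4: lo=9, hi=9, mid=9, val=77

Found at index 9


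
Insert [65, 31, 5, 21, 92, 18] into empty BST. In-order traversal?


Insert 65: root
Insert 31: L from 65
Insert 5: L from 65 -> L from 31
Insert 21: L from 65 -> L from 31 -> R from 5
Insert 92: R from 65
Insert 18: L from 65 -> L from 31 -> R from 5 -> L from 21

In-order: [5, 18, 21, 31, 65, 92]


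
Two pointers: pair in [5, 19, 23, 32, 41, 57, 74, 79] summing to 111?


lo=0(5)+hi=7(79)=84
lo=1(19)+hi=7(79)=98
lo=2(23)+hi=7(79)=102
lo=3(32)+hi=7(79)=111

Yes: 32+79=111


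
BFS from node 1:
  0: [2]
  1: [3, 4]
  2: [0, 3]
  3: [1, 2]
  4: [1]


Visit 1, enqueue [3, 4]
Visit 3, enqueue [2]
Visit 4, enqueue []
Visit 2, enqueue [0]
Visit 0, enqueue []

BFS order: [1, 3, 4, 2, 0]


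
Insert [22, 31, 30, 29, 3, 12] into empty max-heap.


Insert 22: [22]
Insert 31: [31, 22]
Insert 30: [31, 22, 30]
Insert 29: [31, 29, 30, 22]
Insert 3: [31, 29, 30, 22, 3]
Insert 12: [31, 29, 30, 22, 3, 12]

Final heap: [31, 29, 30, 22, 3, 12]


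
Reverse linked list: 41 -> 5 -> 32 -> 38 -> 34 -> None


Step 1: curr=41, set curr.next=prev(None) | reversed so far: 41
Step 2: curr=5, set curr.next=prev(41) | reversed so far: 5 -> 41
Step 3: curr=32, set curr.next=prev(5) | reversed so far: 32 -> 5 -> 41
Step 4: curr=38, set curr.next=prev(32) | reversed so far: 38 -> 32 -> 5 -> 41
Step 5: curr=34, set curr.next=prev(38) | reversed so far: 34 -> 38 -> 32 -> 5 -> 41

34 -> 38 -> 32 -> 5 -> 41 -> None


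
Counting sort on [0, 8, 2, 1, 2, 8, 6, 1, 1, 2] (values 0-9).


Input: [0, 8, 2, 1, 2, 8, 6, 1, 1, 2]
Counts: [1, 3, 3, 0, 0, 0, 1, 0, 2, 0]

Sorted: [0, 1, 1, 1, 2, 2, 2, 6, 8, 8]


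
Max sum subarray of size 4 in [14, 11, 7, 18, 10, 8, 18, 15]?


[0:4]: 50
[1:5]: 46
[2:6]: 43
[3:7]: 54
[4:8]: 51

Max: 54 at [3:7]


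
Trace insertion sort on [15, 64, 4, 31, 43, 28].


Initial: [15, 64, 4, 31, 43, 28]
Insert 64: [15, 64, 4, 31, 43, 28]
Insert 4: [4, 15, 64, 31, 43, 28]
Insert 31: [4, 15, 31, 64, 43, 28]
Insert 43: [4, 15, 31, 43, 64, 28]
Insert 28: [4, 15, 28, 31, 43, 64]

Sorted: [4, 15, 28, 31, 43, 64]


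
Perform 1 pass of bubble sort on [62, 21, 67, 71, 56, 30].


Initial: [62, 21, 67, 71, 56, 30]
Pass 1: [21, 62, 67, 56, 30, 71] (3 swaps)

After 1 pass: [21, 62, 67, 56, 30, 71]


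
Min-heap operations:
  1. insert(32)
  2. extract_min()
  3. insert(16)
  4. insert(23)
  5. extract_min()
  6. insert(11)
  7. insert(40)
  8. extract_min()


insert(32) -> [32]
extract_min()->32, []
insert(16) -> [16]
insert(23) -> [16, 23]
extract_min()->16, [23]
insert(11) -> [11, 23]
insert(40) -> [11, 23, 40]
extract_min()->11, [23, 40]

Final heap: [23, 40]


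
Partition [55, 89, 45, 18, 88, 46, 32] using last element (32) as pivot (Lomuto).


Pivot: 32
  18 <= 32: swap -> [18, 89, 45, 55, 88, 46, 32]
Place pivot at 1: [18, 32, 45, 55, 88, 46, 89]

Partitioned: [18, 32, 45, 55, 88, 46, 89]


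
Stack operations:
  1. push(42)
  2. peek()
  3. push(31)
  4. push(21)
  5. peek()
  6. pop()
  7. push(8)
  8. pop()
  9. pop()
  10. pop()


push(42) -> [42]
peek()->42
push(31) -> [42, 31]
push(21) -> [42, 31, 21]
peek()->21
pop()->21, [42, 31]
push(8) -> [42, 31, 8]
pop()->8, [42, 31]
pop()->31, [42]
pop()->42, []

Final stack: []


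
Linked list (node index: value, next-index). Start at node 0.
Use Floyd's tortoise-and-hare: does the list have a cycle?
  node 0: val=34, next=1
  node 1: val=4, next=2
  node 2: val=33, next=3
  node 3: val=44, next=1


Floyd's tortoise (slow, +1) and hare (fast, +2):
  init: slow=0, fast=0
  step 1: slow=1, fast=2
  step 2: slow=2, fast=1
  step 3: slow=3, fast=3
  slow == fast at node 3: cycle detected

Cycle: yes


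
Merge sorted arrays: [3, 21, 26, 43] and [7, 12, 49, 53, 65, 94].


Take 3 from A
Take 7 from B
Take 12 from B
Take 21 from A
Take 26 from A
Take 43 from A

Merged: [3, 7, 12, 21, 26, 43, 49, 53, 65, 94]


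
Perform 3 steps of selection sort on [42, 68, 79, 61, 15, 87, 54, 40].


Initial: [42, 68, 79, 61, 15, 87, 54, 40]
Step 1: min=15 at 4
  Swap: [15, 68, 79, 61, 42, 87, 54, 40]
Step 2: min=40 at 7
  Swap: [15, 40, 79, 61, 42, 87, 54, 68]
Step 3: min=42 at 4
  Swap: [15, 40, 42, 61, 79, 87, 54, 68]

After 3 steps: [15, 40, 42, 61, 79, 87, 54, 68]


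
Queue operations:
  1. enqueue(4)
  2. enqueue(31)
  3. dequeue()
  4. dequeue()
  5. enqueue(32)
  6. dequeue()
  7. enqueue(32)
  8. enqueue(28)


enqueue(4) -> [4]
enqueue(31) -> [4, 31]
dequeue()->4, [31]
dequeue()->31, []
enqueue(32) -> [32]
dequeue()->32, []
enqueue(32) -> [32]
enqueue(28) -> [32, 28]

Final queue: [32, 28]


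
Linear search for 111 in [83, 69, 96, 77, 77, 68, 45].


i=0: 83!=111
i=1: 69!=111
i=2: 96!=111
i=3: 77!=111
i=4: 77!=111
i=5: 68!=111
i=6: 45!=111

Not found, 7 comps


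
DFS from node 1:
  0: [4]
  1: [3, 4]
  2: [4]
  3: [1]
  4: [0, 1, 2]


Visit 1, push [4, 3]
Visit 3, push []
Visit 4, push [2, 0]
Visit 0, push []
Visit 2, push []

DFS order: [1, 3, 4, 0, 2]


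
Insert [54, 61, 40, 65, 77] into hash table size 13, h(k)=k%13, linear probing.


Insert 54: h=2 -> slot 2
Insert 61: h=9 -> slot 9
Insert 40: h=1 -> slot 1
Insert 65: h=0 -> slot 0
Insert 77: h=12 -> slot 12

Table: [65, 40, 54, None, None, None, None, None, None, 61, None, None, 77]


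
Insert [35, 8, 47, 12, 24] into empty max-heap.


Insert 35: [35]
Insert 8: [35, 8]
Insert 47: [47, 8, 35]
Insert 12: [47, 12, 35, 8]
Insert 24: [47, 24, 35, 8, 12]

Final heap: [47, 24, 35, 8, 12]


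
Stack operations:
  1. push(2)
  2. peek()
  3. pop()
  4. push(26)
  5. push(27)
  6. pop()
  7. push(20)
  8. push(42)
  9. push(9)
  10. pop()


push(2) -> [2]
peek()->2
pop()->2, []
push(26) -> [26]
push(27) -> [26, 27]
pop()->27, [26]
push(20) -> [26, 20]
push(42) -> [26, 20, 42]
push(9) -> [26, 20, 42, 9]
pop()->9, [26, 20, 42]

Final stack: [26, 20, 42]


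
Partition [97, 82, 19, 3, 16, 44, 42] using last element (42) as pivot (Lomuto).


Pivot: 42
  19 <= 42: swap -> [19, 82, 97, 3, 16, 44, 42]
  3 <= 42: swap -> [19, 3, 97, 82, 16, 44, 42]
  16 <= 42: swap -> [19, 3, 16, 82, 97, 44, 42]
Place pivot at 3: [19, 3, 16, 42, 97, 44, 82]

Partitioned: [19, 3, 16, 42, 97, 44, 82]


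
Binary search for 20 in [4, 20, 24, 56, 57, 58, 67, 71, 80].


Step 1: lo=0, hi=8, mid=4, val=57
Step 2: lo=0, hi=3, mid=1, val=20

Found at index 1


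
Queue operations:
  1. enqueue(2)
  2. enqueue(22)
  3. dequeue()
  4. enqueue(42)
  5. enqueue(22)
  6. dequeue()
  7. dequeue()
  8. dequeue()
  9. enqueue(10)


enqueue(2) -> [2]
enqueue(22) -> [2, 22]
dequeue()->2, [22]
enqueue(42) -> [22, 42]
enqueue(22) -> [22, 42, 22]
dequeue()->22, [42, 22]
dequeue()->42, [22]
dequeue()->22, []
enqueue(10) -> [10]

Final queue: [10]


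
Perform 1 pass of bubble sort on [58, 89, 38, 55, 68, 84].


Initial: [58, 89, 38, 55, 68, 84]
Pass 1: [58, 38, 55, 68, 84, 89] (4 swaps)

After 1 pass: [58, 38, 55, 68, 84, 89]


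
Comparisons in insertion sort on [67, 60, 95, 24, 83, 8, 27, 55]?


Algorithm: insertion sort
Input: [67, 60, 95, 24, 83, 8, 27, 55]
Sorted: [8, 24, 27, 55, 60, 67, 83, 95]

22


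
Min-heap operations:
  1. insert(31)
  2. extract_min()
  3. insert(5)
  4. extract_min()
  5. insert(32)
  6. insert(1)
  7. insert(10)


insert(31) -> [31]
extract_min()->31, []
insert(5) -> [5]
extract_min()->5, []
insert(32) -> [32]
insert(1) -> [1, 32]
insert(10) -> [1, 32, 10]

Final heap: [1, 32, 10]


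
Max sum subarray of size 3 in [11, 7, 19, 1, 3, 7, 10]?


[0:3]: 37
[1:4]: 27
[2:5]: 23
[3:6]: 11
[4:7]: 20

Max: 37 at [0:3]


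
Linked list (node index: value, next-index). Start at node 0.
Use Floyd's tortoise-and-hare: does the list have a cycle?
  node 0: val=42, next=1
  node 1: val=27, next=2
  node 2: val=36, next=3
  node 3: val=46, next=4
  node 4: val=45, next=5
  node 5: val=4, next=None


Floyd's tortoise (slow, +1) and hare (fast, +2):
  init: slow=0, fast=0
  step 1: slow=1, fast=2
  step 2: slow=2, fast=4
  step 3: fast 4->5->None, no cycle

Cycle: no


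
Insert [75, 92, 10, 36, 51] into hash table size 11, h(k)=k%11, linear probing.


Insert 75: h=9 -> slot 9
Insert 92: h=4 -> slot 4
Insert 10: h=10 -> slot 10
Insert 36: h=3 -> slot 3
Insert 51: h=7 -> slot 7

Table: [None, None, None, 36, 92, None, None, 51, None, 75, 10]


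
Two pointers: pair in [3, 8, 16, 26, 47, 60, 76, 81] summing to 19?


lo=0(3)+hi=7(81)=84
lo=0(3)+hi=6(76)=79
lo=0(3)+hi=5(60)=63
lo=0(3)+hi=4(47)=50
lo=0(3)+hi=3(26)=29
lo=0(3)+hi=2(16)=19

Yes: 3+16=19


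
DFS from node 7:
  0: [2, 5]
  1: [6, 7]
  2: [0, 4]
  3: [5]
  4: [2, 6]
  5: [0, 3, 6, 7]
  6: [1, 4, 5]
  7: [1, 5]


Visit 7, push [5, 1]
Visit 1, push [6]
Visit 6, push [5, 4]
Visit 4, push [2]
Visit 2, push [0]
Visit 0, push [5]
Visit 5, push [3]
Visit 3, push []

DFS order: [7, 1, 6, 4, 2, 0, 5, 3]


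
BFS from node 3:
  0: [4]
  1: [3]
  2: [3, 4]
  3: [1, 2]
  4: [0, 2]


Visit 3, enqueue [1, 2]
Visit 1, enqueue []
Visit 2, enqueue [4]
Visit 4, enqueue [0]
Visit 0, enqueue []

BFS order: [3, 1, 2, 4, 0]


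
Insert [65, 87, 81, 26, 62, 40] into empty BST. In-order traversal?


Insert 65: root
Insert 87: R from 65
Insert 81: R from 65 -> L from 87
Insert 26: L from 65
Insert 62: L from 65 -> R from 26
Insert 40: L from 65 -> R from 26 -> L from 62

In-order: [26, 40, 62, 65, 81, 87]


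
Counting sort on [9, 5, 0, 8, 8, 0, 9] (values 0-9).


Input: [9, 5, 0, 8, 8, 0, 9]
Counts: [2, 0, 0, 0, 0, 1, 0, 0, 2, 2]

Sorted: [0, 0, 5, 8, 8, 9, 9]


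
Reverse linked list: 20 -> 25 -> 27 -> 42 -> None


Step 1: curr=20, set curr.next=prev(None) | reversed so far: 20
Step 2: curr=25, set curr.next=prev(20) | reversed so far: 25 -> 20
Step 3: curr=27, set curr.next=prev(25) | reversed so far: 27 -> 25 -> 20
Step 4: curr=42, set curr.next=prev(27) | reversed so far: 42 -> 27 -> 25 -> 20

42 -> 27 -> 25 -> 20 -> None


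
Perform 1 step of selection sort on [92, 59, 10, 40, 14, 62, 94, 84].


Initial: [92, 59, 10, 40, 14, 62, 94, 84]
Step 1: min=10 at 2
  Swap: [10, 59, 92, 40, 14, 62, 94, 84]

After 1 step: [10, 59, 92, 40, 14, 62, 94, 84]


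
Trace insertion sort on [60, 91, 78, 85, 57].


Initial: [60, 91, 78, 85, 57]
Insert 91: [60, 91, 78, 85, 57]
Insert 78: [60, 78, 91, 85, 57]
Insert 85: [60, 78, 85, 91, 57]
Insert 57: [57, 60, 78, 85, 91]

Sorted: [57, 60, 78, 85, 91]


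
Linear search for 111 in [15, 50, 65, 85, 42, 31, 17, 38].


i=0: 15!=111
i=1: 50!=111
i=2: 65!=111
i=3: 85!=111
i=4: 42!=111
i=5: 31!=111
i=6: 17!=111
i=7: 38!=111

Not found, 8 comps


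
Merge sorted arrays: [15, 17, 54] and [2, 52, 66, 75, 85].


Take 2 from B
Take 15 from A
Take 17 from A
Take 52 from B
Take 54 from A

Merged: [2, 15, 17, 52, 54, 66, 75, 85]


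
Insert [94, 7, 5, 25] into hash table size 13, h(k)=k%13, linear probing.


Insert 94: h=3 -> slot 3
Insert 7: h=7 -> slot 7
Insert 5: h=5 -> slot 5
Insert 25: h=12 -> slot 12

Table: [None, None, None, 94, None, 5, None, 7, None, None, None, None, 25]


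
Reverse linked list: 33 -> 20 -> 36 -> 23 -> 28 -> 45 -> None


Step 1: curr=33, set curr.next=prev(None) | reversed so far: 33
Step 2: curr=20, set curr.next=prev(33) | reversed so far: 20 -> 33
Step 3: curr=36, set curr.next=prev(20) | reversed so far: 36 -> 20 -> 33
Step 4: curr=23, set curr.next=prev(36) | reversed so far: 23 -> 36 -> 20 -> 33
Step 5: curr=28, set curr.next=prev(23) | reversed so far: 28 -> 23 -> 36 -> 20 -> 33
Step 6: curr=45, set curr.next=prev(28) | reversed so far: 45 -> 28 -> 23 -> 36 -> 20 -> 33

45 -> 28 -> 23 -> 36 -> 20 -> 33 -> None


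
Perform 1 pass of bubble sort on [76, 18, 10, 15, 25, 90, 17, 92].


Initial: [76, 18, 10, 15, 25, 90, 17, 92]
Pass 1: [18, 10, 15, 25, 76, 17, 90, 92] (5 swaps)

After 1 pass: [18, 10, 15, 25, 76, 17, 90, 92]


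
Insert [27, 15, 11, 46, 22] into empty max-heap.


Insert 27: [27]
Insert 15: [27, 15]
Insert 11: [27, 15, 11]
Insert 46: [46, 27, 11, 15]
Insert 22: [46, 27, 11, 15, 22]

Final heap: [46, 27, 11, 15, 22]


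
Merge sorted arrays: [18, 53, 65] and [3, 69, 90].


Take 3 from B
Take 18 from A
Take 53 from A
Take 65 from A

Merged: [3, 18, 53, 65, 69, 90]


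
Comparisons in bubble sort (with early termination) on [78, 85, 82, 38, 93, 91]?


Algorithm: bubble sort (with early termination)
Input: [78, 85, 82, 38, 93, 91]
Sorted: [38, 78, 82, 85, 91, 93]

14


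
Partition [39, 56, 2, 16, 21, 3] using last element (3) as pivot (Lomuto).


Pivot: 3
  2 <= 3: swap -> [2, 56, 39, 16, 21, 3]
Place pivot at 1: [2, 3, 39, 16, 21, 56]

Partitioned: [2, 3, 39, 16, 21, 56]


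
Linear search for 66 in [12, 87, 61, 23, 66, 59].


i=0: 12!=66
i=1: 87!=66
i=2: 61!=66
i=3: 23!=66
i=4: 66==66 found!

Found at 4, 5 comps


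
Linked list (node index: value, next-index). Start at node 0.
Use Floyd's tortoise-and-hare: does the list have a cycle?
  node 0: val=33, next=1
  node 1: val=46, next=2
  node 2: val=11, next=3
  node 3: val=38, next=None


Floyd's tortoise (slow, +1) and hare (fast, +2):
  init: slow=0, fast=0
  step 1: slow=1, fast=2
  step 2: fast 2->3->None, no cycle

Cycle: no


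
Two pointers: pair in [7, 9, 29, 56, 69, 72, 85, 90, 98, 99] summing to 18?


lo=0(7)+hi=9(99)=106
lo=0(7)+hi=8(98)=105
lo=0(7)+hi=7(90)=97
lo=0(7)+hi=6(85)=92
lo=0(7)+hi=5(72)=79
lo=0(7)+hi=4(69)=76
lo=0(7)+hi=3(56)=63
lo=0(7)+hi=2(29)=36
lo=0(7)+hi=1(9)=16

No pair found


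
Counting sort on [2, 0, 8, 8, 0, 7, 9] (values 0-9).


Input: [2, 0, 8, 8, 0, 7, 9]
Counts: [2, 0, 1, 0, 0, 0, 0, 1, 2, 1]

Sorted: [0, 0, 2, 7, 8, 8, 9]


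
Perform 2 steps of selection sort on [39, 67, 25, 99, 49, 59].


Initial: [39, 67, 25, 99, 49, 59]
Step 1: min=25 at 2
  Swap: [25, 67, 39, 99, 49, 59]
Step 2: min=39 at 2
  Swap: [25, 39, 67, 99, 49, 59]

After 2 steps: [25, 39, 67, 99, 49, 59]


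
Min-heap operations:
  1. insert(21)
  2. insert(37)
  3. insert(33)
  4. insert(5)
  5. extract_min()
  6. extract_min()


insert(21) -> [21]
insert(37) -> [21, 37]
insert(33) -> [21, 37, 33]
insert(5) -> [5, 21, 33, 37]
extract_min()->5, [21, 37, 33]
extract_min()->21, [33, 37]

Final heap: [33, 37]


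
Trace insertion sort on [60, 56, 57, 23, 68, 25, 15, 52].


Initial: [60, 56, 57, 23, 68, 25, 15, 52]
Insert 56: [56, 60, 57, 23, 68, 25, 15, 52]
Insert 57: [56, 57, 60, 23, 68, 25, 15, 52]
Insert 23: [23, 56, 57, 60, 68, 25, 15, 52]
Insert 68: [23, 56, 57, 60, 68, 25, 15, 52]
Insert 25: [23, 25, 56, 57, 60, 68, 15, 52]
Insert 15: [15, 23, 25, 56, 57, 60, 68, 52]
Insert 52: [15, 23, 25, 52, 56, 57, 60, 68]

Sorted: [15, 23, 25, 52, 56, 57, 60, 68]


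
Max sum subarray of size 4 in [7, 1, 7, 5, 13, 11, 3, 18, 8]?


[0:4]: 20
[1:5]: 26
[2:6]: 36
[3:7]: 32
[4:8]: 45
[5:9]: 40

Max: 45 at [4:8]


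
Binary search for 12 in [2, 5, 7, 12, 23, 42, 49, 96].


Step 1: lo=0, hi=7, mid=3, val=12

Found at index 3


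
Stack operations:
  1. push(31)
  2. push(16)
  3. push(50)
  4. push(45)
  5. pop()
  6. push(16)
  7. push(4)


push(31) -> [31]
push(16) -> [31, 16]
push(50) -> [31, 16, 50]
push(45) -> [31, 16, 50, 45]
pop()->45, [31, 16, 50]
push(16) -> [31, 16, 50, 16]
push(4) -> [31, 16, 50, 16, 4]

Final stack: [31, 16, 50, 16, 4]


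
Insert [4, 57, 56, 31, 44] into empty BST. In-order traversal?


Insert 4: root
Insert 57: R from 4
Insert 56: R from 4 -> L from 57
Insert 31: R from 4 -> L from 57 -> L from 56
Insert 44: R from 4 -> L from 57 -> L from 56 -> R from 31

In-order: [4, 31, 44, 56, 57]


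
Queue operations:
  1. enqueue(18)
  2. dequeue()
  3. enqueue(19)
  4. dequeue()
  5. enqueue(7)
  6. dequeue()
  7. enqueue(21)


enqueue(18) -> [18]
dequeue()->18, []
enqueue(19) -> [19]
dequeue()->19, []
enqueue(7) -> [7]
dequeue()->7, []
enqueue(21) -> [21]

Final queue: [21]


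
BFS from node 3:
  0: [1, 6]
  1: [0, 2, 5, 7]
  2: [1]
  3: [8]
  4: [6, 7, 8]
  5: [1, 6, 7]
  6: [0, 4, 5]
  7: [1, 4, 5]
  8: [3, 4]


Visit 3, enqueue [8]
Visit 8, enqueue [4]
Visit 4, enqueue [6, 7]
Visit 6, enqueue [0, 5]
Visit 7, enqueue [1]
Visit 0, enqueue []
Visit 5, enqueue []
Visit 1, enqueue [2]
Visit 2, enqueue []

BFS order: [3, 8, 4, 6, 7, 0, 5, 1, 2]
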